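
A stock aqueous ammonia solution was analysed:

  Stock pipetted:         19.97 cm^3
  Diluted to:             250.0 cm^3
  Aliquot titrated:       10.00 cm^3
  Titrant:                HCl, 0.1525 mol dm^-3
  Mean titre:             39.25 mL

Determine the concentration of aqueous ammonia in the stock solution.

NH3 + HCl → NH4Cl
n(HCl) = 0.03925 × 0.1525 = 5.986 × 10^-3 mol
n(NH3) in the aliquot = 5.986 × 10^-3 mol (1:1 ratio)
[NH3]_dilute = 5.986 × 10^-3 / 0.01000 = 0.5986 mol/L
Dilution factor = 250.0 / 19.97 = 12.52
[NH3]_stock = 0.5986 × 12.52 = 7.493 mol/L

7.493 mol/L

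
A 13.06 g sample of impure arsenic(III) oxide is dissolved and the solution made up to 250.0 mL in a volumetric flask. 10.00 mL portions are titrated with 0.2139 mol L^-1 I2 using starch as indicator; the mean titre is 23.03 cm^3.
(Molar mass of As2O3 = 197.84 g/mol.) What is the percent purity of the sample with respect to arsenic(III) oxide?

93.28 %

As2O3 + 2 I2 + 2 H2O → As2O5 + 4 HI
n(I2) per titration = 0.02303 × 0.2139 = 4.926 × 10^-3 mol
From the 1:2 ratio, n(As2O3) in each aliquot = 1/2 × 4.926 × 10^-3 = 2.463 × 10^-3 mol
n(As2O3) in the whole flask = 2.463 × 10^-3 × 250.0/10.00 = 0.06158 mol
mass of As2O3 = 0.06158 × 197.84 = 12.18 g
% As2O3 = 12.18 / 13.06 × 100 = 93.28 %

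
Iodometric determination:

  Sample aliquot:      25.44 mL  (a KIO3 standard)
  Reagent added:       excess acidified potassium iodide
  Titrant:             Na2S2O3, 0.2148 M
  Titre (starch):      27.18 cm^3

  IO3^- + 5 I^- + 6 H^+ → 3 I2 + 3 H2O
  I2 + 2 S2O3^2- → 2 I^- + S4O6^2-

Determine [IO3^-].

0.03825 M

n(S2O3^2-) = 0.02718 × 0.2148 = 5.838 × 10^-3 mol
n(I2) = n(S2O3^2-)/2 = 2.919 × 10^-3 mol
From the 1:3 ratio, n(IO3^-) in the aliquot = 1/3 × 2.919 × 10^-3 = 9.730 × 10^-4 mol
[IO3^-] = 9.730 × 10^-4 / 0.02544 = 0.03825 mol/L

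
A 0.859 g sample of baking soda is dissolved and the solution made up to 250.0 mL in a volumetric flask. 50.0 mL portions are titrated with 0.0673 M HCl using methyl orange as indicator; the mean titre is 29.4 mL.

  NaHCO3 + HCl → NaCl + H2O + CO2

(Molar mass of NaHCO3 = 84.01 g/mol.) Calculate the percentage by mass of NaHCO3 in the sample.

96.8 %

n(HCl) per titration = 0.0294 × 0.0673 = 1.98 × 10^-3 mol
n(NaHCO3) in each aliquot = 1.98 × 10^-3 mol (1:1 ratio)
n(NaHCO3) in the whole flask = 1.98 × 10^-3 × 250.0/50.0 = 9.89 × 10^-3 mol
mass of NaHCO3 = 9.89 × 10^-3 × 84.01 = 0.831 g
% NaHCO3 = 0.831 / 0.859 × 100 = 96.8 %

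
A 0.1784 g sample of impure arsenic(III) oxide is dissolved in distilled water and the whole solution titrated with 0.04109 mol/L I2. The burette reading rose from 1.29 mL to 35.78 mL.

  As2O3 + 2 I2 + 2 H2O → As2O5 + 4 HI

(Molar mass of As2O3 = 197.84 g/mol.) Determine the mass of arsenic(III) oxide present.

n(I2) = 0.03449 L × 0.04109 mol/L = 1.417 × 10^-3 mol
From the 1:2 ratio, n(As2O3) = 1/2 × 1.417 × 10^-3 = 7.086 × 10^-4 mol
mass of As2O3 = 7.086 × 10^-4 × 197.84 g/mol = 0.1402 g

0.1402 g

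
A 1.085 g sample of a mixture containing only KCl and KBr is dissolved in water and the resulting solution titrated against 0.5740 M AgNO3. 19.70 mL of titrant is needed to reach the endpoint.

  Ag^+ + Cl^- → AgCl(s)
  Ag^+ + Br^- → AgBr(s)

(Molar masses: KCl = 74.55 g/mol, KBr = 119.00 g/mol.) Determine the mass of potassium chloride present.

0.4371 g

n(AgNO3) = 0.01970 × 0.5740 = 0.01131 mol
Let x = n(KCl), y = n(KBr).
Titrant: 1x + 1y = 0.01131;  mass: 74.55x + 119.00y = 1.085
Solving, x = 5.863 × 10^-3 mol, y = 5.444 × 10^-3 mol
mass of KCl = 5.863 × 10^-3 × 74.55 = 0.4371 g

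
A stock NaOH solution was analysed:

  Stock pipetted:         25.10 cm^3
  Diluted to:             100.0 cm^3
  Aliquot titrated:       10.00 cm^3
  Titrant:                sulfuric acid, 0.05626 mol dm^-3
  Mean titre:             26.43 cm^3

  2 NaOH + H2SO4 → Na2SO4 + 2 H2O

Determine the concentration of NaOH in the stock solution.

n(H2SO4) = 0.02643 × 0.05626 = 1.487 × 10^-3 mol
From the 2:1 ratio, n(NaOH) in the aliquot = 2/1 × 1.487 × 10^-3 = 2.974 × 10^-3 mol
[NaOH]_dilute = 2.974 × 10^-3 / 0.01000 = 0.2974 mol/L
Dilution factor = 100.0 / 25.10 = 3.984
[NaOH]_stock = 0.2974 × 3.984 = 1.185 mol/L

1.185 mol/L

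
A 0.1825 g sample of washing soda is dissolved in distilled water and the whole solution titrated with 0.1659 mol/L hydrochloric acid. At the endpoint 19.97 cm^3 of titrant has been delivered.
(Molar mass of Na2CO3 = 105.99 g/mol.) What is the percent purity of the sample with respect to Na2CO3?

96.20 %

Na2CO3 + 2 HCl → 2 NaCl + H2O + CO2
n(HCl) = 0.01997 L × 0.1659 mol/L = 3.313 × 10^-3 mol
From the 1:2 ratio, n(Na2CO3) = 1/2 × 3.313 × 10^-3 = 1.657 × 10^-3 mol
mass of Na2CO3 = 1.657 × 10^-3 × 105.99 g/mol = 0.1756 g
% Na2CO3 = 0.1756 / 0.1825 × 100 = 96.20 %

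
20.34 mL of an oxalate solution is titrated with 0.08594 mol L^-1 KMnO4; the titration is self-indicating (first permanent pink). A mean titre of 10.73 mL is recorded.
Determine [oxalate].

2 MnO4^- + 5 C2O4^2- + 16 H^+ → 2 Mn^2+ + 10 CO2 + 8 H2O
n(KMnO4) = 0.01073 L × 0.08594 mol/L = 9.221 × 10^-4 mol
From the 5:2 mole ratio, n(C2O4^2-) = 5/2 × 9.221 × 10^-4 = 2.305 × 10^-3 mol
[C2O4^2-] = 2.305 × 10^-3 mol / 0.02034 L = 0.1133 mol/L

0.1133 mol/L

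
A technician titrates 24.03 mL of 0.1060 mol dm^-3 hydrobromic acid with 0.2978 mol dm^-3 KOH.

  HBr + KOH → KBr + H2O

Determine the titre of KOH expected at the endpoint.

n(HBr) = 0.02403 L × 0.1060 mol/L = 2.547 × 10^-3 mol
n(KOH) = 2.547 × 10^-3 mol (1:1 stoichiometry)
V(KOH) = 2.547 × 10^-3 mol / 0.2978 mol/L = 0.008553 L = 8.553 mL

8.553 mL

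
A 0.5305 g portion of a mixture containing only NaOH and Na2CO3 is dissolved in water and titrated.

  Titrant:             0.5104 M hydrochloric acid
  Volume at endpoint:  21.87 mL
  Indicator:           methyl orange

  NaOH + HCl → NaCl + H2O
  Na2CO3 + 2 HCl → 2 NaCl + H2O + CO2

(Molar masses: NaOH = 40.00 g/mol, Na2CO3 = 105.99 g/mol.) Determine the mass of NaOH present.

n(HCl) = 0.02187 × 0.5104 = 0.01116 mol
Let x = n(NaOH), y = n(Na2CO3).
Titrant: 1x + 2y = 0.01116;  mass: 40.00x + 105.99y = 0.5305
Solving, x = 4.698 × 10^-3 mol, y = 3.232 × 10^-3 mol
mass of NaOH = 4.698 × 10^-3 × 40.00 = 0.1879 g

0.1879 g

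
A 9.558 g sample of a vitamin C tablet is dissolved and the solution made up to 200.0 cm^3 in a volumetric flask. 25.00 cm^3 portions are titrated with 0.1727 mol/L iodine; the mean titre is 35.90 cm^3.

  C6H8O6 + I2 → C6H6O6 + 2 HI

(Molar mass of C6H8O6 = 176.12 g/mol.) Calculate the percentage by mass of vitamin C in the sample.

91.39 %

n(I2) per titration = 0.03590 × 0.1727 = 6.200 × 10^-3 mol
n(C6H8O6) in each aliquot = 6.200 × 10^-3 mol (1:1 ratio)
n(C6H8O6) in the whole flask = 6.200 × 10^-3 × 200.0/25.00 = 0.04960 mol
mass of C6H8O6 = 0.04960 × 176.12 = 8.735 g
% C6H8O6 = 8.735 / 9.558 × 100 = 91.39 %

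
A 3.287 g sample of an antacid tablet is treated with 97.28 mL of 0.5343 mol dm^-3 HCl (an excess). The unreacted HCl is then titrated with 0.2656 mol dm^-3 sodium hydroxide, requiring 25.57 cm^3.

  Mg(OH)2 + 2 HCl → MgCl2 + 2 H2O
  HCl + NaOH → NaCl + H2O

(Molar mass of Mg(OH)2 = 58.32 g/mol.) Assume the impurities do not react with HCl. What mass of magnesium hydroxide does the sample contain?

1.318 g

n(HCl) added = 0.09728 × 0.5343 = 0.05198 mol
n(NaOH) used in back-titration = 0.02557 × 0.2656 = 6.791 × 10^-3 mol
n(HCl) left over = 6.791 × 10^-3 mol (1:1 ratio)
n(HCl) consumed by analyte = 0.05198 − 6.791 × 10^-3 = 0.04519 mol
From the 1:2 ratio, n(Mg(OH)2) = 1/2 × 0.04519 = 0.02259 mol
mass of Mg(OH)2 = 0.02259 × 58.32 = 1.318 g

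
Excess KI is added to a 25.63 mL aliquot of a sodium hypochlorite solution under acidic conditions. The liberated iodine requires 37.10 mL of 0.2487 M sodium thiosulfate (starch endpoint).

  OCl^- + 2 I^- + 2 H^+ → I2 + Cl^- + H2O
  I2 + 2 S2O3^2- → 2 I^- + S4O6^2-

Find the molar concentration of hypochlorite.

n(S2O3^2-) = 0.03710 × 0.2487 = 9.227 × 10^-3 mol
n(I2) = n(S2O3^2-)/2 = 4.613 × 10^-3 mol
n(OCl^-) in the aliquot = 4.613 × 10^-3 mol (1:1 ratio)
[OCl^-] = 4.613 × 10^-3 / 0.02563 = 0.1800 mol/L

0.1800 M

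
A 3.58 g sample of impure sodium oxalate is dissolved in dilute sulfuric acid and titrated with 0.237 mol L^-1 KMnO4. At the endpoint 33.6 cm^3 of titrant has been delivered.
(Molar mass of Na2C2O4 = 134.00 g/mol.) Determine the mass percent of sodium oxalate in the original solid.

2 MnO4^- + 5 C2O4^2- + 16 H^+ → 2 Mn^2+ + 10 CO2 + 8 H2O
n(KMnO4) = 0.0336 L × 0.237 mol/L = 7.96 × 10^-3 mol
From the 5:2 ratio, n(Na2C2O4) = 5/2 × 7.96 × 10^-3 = 0.0199 mol
mass of Na2C2O4 = 0.0199 × 134.00 g/mol = 2.67 g
% Na2C2O4 = 2.67 / 3.58 × 100 = 74.5 %

74.5 %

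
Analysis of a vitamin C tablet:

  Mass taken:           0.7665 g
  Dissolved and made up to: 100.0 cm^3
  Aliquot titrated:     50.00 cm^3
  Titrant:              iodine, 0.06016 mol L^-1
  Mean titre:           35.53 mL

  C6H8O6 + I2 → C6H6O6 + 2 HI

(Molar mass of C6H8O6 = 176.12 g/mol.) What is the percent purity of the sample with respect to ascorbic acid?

n(I2) per titration = 0.03553 × 0.06016 = 2.137 × 10^-3 mol
n(C6H8O6) in each aliquot = 2.137 × 10^-3 mol (1:1 ratio)
n(C6H8O6) in the whole flask = 2.137 × 10^-3 × 100.0/50.00 = 4.275 × 10^-3 mol
mass of C6H8O6 = 4.275 × 10^-3 × 176.12 = 0.7529 g
% C6H8O6 = 0.7529 / 0.7665 × 100 = 98.23 %

98.23 %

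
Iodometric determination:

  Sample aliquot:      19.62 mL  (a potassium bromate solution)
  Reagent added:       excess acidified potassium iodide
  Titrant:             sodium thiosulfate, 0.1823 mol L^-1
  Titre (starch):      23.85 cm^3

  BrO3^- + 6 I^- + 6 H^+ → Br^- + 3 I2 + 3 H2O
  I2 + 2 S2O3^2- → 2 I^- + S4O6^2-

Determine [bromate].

n(S2O3^2-) = 0.02385 × 0.1823 = 4.348 × 10^-3 mol
n(I2) = n(S2O3^2-)/2 = 2.174 × 10^-3 mol
From the 1:3 ratio, n(BrO3^-) in the aliquot = 1/3 × 2.174 × 10^-3 = 7.246 × 10^-4 mol
[BrO3^-] = 7.246 × 10^-4 / 0.01962 = 0.03693 mol/L

0.03693 mol/L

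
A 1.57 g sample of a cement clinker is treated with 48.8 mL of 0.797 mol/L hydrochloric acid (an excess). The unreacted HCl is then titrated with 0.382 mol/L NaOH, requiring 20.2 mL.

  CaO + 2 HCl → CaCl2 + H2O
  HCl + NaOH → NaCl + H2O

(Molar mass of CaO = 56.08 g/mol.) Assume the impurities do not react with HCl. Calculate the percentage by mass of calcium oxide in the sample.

n(HCl) added = 0.0488 × 0.797 = 0.0389 mol
n(NaOH) used in back-titration = 0.0202 × 0.382 = 7.72 × 10^-3 mol
n(HCl) left over = 7.72 × 10^-3 mol (1:1 ratio)
n(HCl) consumed by analyte = 0.0389 − 7.72 × 10^-3 = 0.0312 mol
From the 1:2 ratio, n(CaO) = 1/2 × 0.0312 = 0.0156 mol
mass of CaO = 0.0156 × 56.08 = 0.874 g
% CaO = 0.874 / 1.57 × 100 = 55.7 %

55.7 %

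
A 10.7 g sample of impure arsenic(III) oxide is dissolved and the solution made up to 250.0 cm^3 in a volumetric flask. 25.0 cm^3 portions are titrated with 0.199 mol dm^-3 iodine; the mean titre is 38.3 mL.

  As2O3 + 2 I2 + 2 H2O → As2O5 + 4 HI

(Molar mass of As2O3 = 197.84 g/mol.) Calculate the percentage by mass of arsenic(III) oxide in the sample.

n(I2) per titration = 0.0383 × 0.199 = 7.62 × 10^-3 mol
From the 1:2 ratio, n(As2O3) in each aliquot = 1/2 × 7.62 × 10^-3 = 3.81 × 10^-3 mol
n(As2O3) in the whole flask = 3.81 × 10^-3 × 250.0/25.0 = 0.0381 mol
mass of As2O3 = 0.0381 × 197.84 = 7.54 g
% As2O3 = 7.54 / 10.7 × 100 = 70.5 %

70.5 %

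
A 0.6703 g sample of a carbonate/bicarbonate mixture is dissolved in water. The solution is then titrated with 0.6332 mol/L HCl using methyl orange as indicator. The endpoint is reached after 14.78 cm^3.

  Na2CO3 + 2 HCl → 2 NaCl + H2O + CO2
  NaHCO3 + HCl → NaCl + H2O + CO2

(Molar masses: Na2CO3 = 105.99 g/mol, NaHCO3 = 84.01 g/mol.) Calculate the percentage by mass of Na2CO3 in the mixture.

29.55 %

n(HCl) = 0.01478 × 0.6332 = 9.359 × 10^-3 mol
Let x = n(Na2CO3), y = n(NaHCO3).
Titrant: 2x + 1y = 9.359 × 10^-3;  mass: 105.99x + 84.01y = 0.6703
Solving, x = 1.869 × 10^-3 mol, y = 5.621 × 10^-3 mol
mass of Na2CO3 = 1.869 × 10^-3 × 105.99 = 0.1981 g
% Na2CO3 = 0.1981 / 0.6703 × 100 = 29.55 %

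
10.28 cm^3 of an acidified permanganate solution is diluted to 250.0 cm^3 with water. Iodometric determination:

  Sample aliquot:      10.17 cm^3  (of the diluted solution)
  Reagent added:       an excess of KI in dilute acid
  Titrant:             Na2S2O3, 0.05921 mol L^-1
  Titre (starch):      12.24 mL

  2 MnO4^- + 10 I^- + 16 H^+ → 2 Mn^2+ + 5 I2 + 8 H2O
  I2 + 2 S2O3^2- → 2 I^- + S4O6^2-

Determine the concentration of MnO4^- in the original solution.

0.3466 mol/L

n(S2O3^2-) = 0.01224 × 0.05921 = 7.247 × 10^-4 mol
n(I2) = n(S2O3^2-)/2 = 3.624 × 10^-4 mol
From the 2:5 ratio, n(MnO4^-) in the aliquot = 2/5 × 3.624 × 10^-4 = 1.449 × 10^-4 mol
[MnO4^-]_dilute = 1.449 × 10^-4 / 0.01017 = 0.01425 mol/L
[MnO4^-]_original = 0.01425 × 250.0/10.28 = 0.3466 mol/L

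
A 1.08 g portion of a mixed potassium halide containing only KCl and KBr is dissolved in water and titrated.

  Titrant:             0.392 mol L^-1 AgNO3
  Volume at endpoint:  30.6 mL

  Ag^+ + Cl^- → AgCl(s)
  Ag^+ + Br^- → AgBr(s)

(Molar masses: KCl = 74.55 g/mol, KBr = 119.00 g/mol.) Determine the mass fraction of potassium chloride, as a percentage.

54.0 %

n(AgNO3) = 0.0306 × 0.392 = 0.0120 mol
Let x = n(KCl), y = n(KBr).
Titrant: 1x + 1y = 0.0120;  mass: 74.55x + 119.00y = 1.08
Solving, x = 7.82 × 10^-3 mol, y = 4.18 × 10^-3 mol
mass of KCl = 7.82 × 10^-3 × 74.55 = 0.583 g
% KCl = 0.583 / 1.08 × 100 = 54.0 %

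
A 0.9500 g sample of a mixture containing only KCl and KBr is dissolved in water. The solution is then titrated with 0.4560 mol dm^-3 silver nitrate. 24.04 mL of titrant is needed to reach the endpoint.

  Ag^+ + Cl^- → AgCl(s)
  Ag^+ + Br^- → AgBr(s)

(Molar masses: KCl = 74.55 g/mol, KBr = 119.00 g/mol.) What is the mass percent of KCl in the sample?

62.59 %

n(AgNO3) = 0.02404 × 0.4560 = 0.01096 mol
Let x = n(KCl), y = n(KBr).
Titrant: 1x + 1y = 0.01096;  mass: 74.55x + 119.00y = 0.9500
Solving, x = 7.975 × 10^-3 mol, y = 2.987 × 10^-3 mol
mass of KCl = 7.975 × 10^-3 × 74.55 = 0.5946 g
% KCl = 0.5946 / 0.9500 × 100 = 62.59 %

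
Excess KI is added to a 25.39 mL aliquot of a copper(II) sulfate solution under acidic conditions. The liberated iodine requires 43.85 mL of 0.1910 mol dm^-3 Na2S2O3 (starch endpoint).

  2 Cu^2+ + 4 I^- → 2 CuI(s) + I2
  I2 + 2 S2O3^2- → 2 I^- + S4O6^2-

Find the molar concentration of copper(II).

0.3299 mol/L

n(S2O3^2-) = 0.04385 × 0.1910 = 8.375 × 10^-3 mol
n(I2) = n(S2O3^2-)/2 = 4.188 × 10^-3 mol
From the 2:1 ratio, n(Cu2+) in the aliquot = 2/1 × 4.188 × 10^-3 = 8.375 × 10^-3 mol
[Cu2+] = 8.375 × 10^-3 / 0.02539 = 0.3299 mol/L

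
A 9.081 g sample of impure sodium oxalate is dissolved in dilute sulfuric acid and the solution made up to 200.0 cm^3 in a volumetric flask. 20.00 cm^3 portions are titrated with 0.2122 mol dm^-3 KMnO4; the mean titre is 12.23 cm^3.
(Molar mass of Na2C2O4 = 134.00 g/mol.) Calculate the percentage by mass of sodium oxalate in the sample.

95.74 %

2 MnO4^- + 5 C2O4^2- + 16 H^+ → 2 Mn^2+ + 10 CO2 + 8 H2O
n(KMnO4) per titration = 0.01223 × 0.2122 = 2.595 × 10^-3 mol
From the 5:2 ratio, n(Na2C2O4) in each aliquot = 5/2 × 2.595 × 10^-3 = 6.488 × 10^-3 mol
n(Na2C2O4) in the whole flask = 6.488 × 10^-3 × 200.0/20.00 = 0.06488 mol
mass of Na2C2O4 = 0.06488 × 134.00 = 8.694 g
% Na2C2O4 = 8.694 / 9.081 × 100 = 95.74 %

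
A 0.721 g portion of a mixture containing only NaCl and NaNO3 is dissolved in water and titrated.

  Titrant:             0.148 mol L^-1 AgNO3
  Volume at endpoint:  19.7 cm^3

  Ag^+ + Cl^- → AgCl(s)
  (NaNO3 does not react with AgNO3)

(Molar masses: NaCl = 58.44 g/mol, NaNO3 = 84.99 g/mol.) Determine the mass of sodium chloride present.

0.170 g

n(AgNO3) = 0.0197 × 0.148 = 2.92 × 10^-3 mol
Let x = n(NaCl), y = n(NaNO3).
Titrant: 1x = 2.92 × 10^-3;  mass: 58.44x + 84.99y = 0.721
Solving, x = 2.92 × 10^-3 mol, y = 6.48 × 10^-3 mol
mass of NaCl = 2.92 × 10^-3 × 58.44 = 0.170 g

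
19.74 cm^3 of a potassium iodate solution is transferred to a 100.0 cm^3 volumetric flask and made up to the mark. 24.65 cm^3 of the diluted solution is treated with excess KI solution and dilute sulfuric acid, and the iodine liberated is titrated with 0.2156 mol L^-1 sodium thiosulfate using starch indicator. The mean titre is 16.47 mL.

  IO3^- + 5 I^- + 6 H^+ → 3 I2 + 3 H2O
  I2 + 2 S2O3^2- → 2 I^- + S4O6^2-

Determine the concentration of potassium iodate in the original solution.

n(S2O3^2-) = 0.01647 × 0.2156 = 3.551 × 10^-3 mol
n(I2) = n(S2O3^2-)/2 = 1.775 × 10^-3 mol
From the 1:3 ratio, n(IO3^-) in the aliquot = 1/3 × 1.775 × 10^-3 = 5.918 × 10^-4 mol
[IO3^-]_dilute = 5.918 × 10^-4 / 0.02465 = 0.02401 mol/L
[IO3^-]_original = 0.02401 × 100.0/19.74 = 0.1216 mol/L

0.1216 mol/L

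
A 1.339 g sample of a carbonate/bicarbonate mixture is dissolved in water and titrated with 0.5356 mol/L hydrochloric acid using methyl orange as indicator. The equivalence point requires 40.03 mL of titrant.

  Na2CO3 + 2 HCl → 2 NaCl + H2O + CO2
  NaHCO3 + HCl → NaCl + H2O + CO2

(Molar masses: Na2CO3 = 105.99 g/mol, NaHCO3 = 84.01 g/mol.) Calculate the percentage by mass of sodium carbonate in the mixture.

58.98 %

n(HCl) = 0.04003 × 0.5356 = 0.02144 mol
Let x = n(Na2CO3), y = n(NaHCO3).
Titrant: 2x + 1y = 0.02144;  mass: 105.99x + 84.01y = 1.339
Solving, x = 7.451 × 10^-3 mol, y = 6.538 × 10^-3 mol
mass of Na2CO3 = 7.451 × 10^-3 × 105.99 = 0.7897 g
% Na2CO3 = 0.7897 / 1.339 × 100 = 58.98 %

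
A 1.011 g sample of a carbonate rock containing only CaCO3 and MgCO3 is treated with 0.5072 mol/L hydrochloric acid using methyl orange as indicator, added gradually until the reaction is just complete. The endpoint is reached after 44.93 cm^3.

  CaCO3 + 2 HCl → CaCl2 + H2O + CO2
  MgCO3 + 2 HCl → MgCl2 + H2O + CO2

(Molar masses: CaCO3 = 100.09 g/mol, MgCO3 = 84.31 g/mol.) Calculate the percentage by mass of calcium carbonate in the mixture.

31.59 %

n(HCl) = 0.04493 × 0.5072 = 0.02279 mol
Let x = n(CaCO3), y = n(MgCO3).
Titrant: 2x + 2y = 0.02279;  mass: 100.09x + 84.31y = 1.011
Solving, x = 3.191 × 10^-3 mol, y = 8.203 × 10^-3 mol
mass of CaCO3 = 3.191 × 10^-3 × 100.09 = 0.3194 g
% CaCO3 = 0.3194 / 1.011 × 100 = 31.59 %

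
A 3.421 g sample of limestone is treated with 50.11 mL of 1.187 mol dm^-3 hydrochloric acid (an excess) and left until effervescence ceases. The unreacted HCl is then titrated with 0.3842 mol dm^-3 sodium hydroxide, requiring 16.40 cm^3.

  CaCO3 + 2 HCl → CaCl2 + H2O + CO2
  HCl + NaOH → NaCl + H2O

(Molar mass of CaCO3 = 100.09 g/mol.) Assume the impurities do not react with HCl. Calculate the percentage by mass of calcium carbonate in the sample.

n(HCl) added = 0.05011 × 1.187 = 0.05948 mol
n(NaOH) used in back-titration = 0.01640 × 0.3842 = 6.301 × 10^-3 mol
n(HCl) left over = 6.301 × 10^-3 mol (1:1 ratio)
n(HCl) consumed by analyte = 0.05948 − 6.301 × 10^-3 = 0.05318 mol
From the 1:2 ratio, n(CaCO3) = 1/2 × 0.05318 = 0.02659 mol
mass of CaCO3 = 0.02659 × 100.09 = 2.661 g
% CaCO3 = 2.661 / 3.421 × 100 = 77.80 %

77.80 %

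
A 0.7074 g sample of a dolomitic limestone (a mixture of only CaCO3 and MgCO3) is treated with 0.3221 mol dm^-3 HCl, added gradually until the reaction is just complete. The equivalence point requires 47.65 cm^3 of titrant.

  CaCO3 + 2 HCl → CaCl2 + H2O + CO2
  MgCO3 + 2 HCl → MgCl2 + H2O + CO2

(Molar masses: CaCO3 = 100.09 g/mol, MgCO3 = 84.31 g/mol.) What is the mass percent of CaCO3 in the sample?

54.16 %

n(HCl) = 0.04765 × 0.3221 = 0.01535 mol
Let x = n(CaCO3), y = n(MgCO3).
Titrant: 2x + 2y = 0.01535;  mass: 100.09x + 84.31y = 0.7074
Solving, x = 3.828 × 10^-3 mol, y = 3.846 × 10^-3 mol
mass of CaCO3 = 3.828 × 10^-3 × 100.09 = 0.3831 g
% CaCO3 = 0.3831 / 0.7074 × 100 = 54.16 %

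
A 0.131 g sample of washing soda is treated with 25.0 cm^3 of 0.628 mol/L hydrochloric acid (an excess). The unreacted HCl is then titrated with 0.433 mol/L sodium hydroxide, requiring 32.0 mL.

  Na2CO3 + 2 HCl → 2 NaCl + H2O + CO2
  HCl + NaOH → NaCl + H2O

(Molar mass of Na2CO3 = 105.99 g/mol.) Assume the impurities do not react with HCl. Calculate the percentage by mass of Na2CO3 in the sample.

n(HCl) added = 0.0250 × 0.628 = 0.0157 mol
n(NaOH) used in back-titration = 0.0320 × 0.433 = 0.0139 mol
n(HCl) left over = 0.0139 mol (1:1 ratio)
n(HCl) consumed by analyte = 0.0157 − 0.0139 = 1.84 × 10^-3 mol
From the 1:2 ratio, n(Na2CO3) = 1/2 × 1.84 × 10^-3 = 9.22 × 10^-4 mol
mass of Na2CO3 = 9.22 × 10^-4 × 105.99 = 0.0977 g
% Na2CO3 = 0.0977 / 0.131 × 100 = 74.6 %

74.6 %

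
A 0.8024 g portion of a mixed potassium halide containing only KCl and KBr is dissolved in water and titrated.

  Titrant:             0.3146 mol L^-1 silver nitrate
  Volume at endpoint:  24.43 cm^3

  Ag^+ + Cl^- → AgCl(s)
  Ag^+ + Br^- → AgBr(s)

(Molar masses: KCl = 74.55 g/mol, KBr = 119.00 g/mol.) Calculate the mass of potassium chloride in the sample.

0.1882 g

n(AgNO3) = 0.02443 × 0.3146 = 7.686 × 10^-3 mol
Let x = n(KCl), y = n(KBr).
Titrant: 1x + 1y = 7.686 × 10^-3;  mass: 74.55x + 119.00y = 0.8024
Solving, x = 2.524 × 10^-3 mol, y = 5.162 × 10^-3 mol
mass of KCl = 2.524 × 10^-3 × 74.55 = 0.1882 g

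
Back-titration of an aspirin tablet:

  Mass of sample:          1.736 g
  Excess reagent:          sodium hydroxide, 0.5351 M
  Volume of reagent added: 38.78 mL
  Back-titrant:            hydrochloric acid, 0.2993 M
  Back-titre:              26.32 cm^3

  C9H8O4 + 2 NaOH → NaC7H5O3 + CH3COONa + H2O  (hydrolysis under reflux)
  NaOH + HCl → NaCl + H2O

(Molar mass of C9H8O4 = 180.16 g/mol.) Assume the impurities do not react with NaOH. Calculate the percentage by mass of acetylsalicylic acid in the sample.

n(NaOH) added = 0.03878 × 0.5351 = 0.02075 mol
n(HCl) used in back-titration = 0.02632 × 0.2993 = 7.878 × 10^-3 mol
n(NaOH) left over = 7.878 × 10^-3 mol (1:1 ratio)
n(NaOH) consumed by analyte = 0.02075 − 7.878 × 10^-3 = 0.01287 mol
From the 1:2 ratio, n(C9H8O4) = 1/2 × 0.01287 = 6.437 × 10^-3 mol
mass of C9H8O4 = 6.437 × 10^-3 × 180.16 = 1.160 g
% C9H8O4 = 1.160 / 1.736 × 100 = 66.80 %

66.80 %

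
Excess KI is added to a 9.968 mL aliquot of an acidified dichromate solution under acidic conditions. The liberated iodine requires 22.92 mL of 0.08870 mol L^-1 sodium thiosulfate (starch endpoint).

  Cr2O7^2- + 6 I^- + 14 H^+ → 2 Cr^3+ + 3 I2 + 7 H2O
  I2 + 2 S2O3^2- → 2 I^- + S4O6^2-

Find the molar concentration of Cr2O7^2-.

0.03399 mol/L

n(S2O3^2-) = 0.02292 × 0.08870 = 2.033 × 10^-3 mol
n(I2) = n(S2O3^2-)/2 = 1.017 × 10^-3 mol
From the 1:3 ratio, n(Cr2O7^2-) in the aliquot = 1/3 × 1.017 × 10^-3 = 3.388 × 10^-4 mol
[Cr2O7^2-] = 3.388 × 10^-4 / 0.009968 = 0.03399 mol/L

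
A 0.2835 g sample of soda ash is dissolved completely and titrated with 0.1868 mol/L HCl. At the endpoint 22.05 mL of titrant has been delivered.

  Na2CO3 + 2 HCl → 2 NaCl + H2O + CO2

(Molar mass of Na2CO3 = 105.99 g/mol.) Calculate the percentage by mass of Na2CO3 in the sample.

n(HCl) = 0.02205 L × 0.1868 mol/L = 4.119 × 10^-3 mol
From the 1:2 ratio, n(Na2CO3) = 1/2 × 4.119 × 10^-3 = 2.059 × 10^-3 mol
mass of Na2CO3 = 2.059 × 10^-3 × 105.99 g/mol = 0.2183 g
% Na2CO3 = 0.2183 / 0.2835 × 100 = 77.00 %

77.00 %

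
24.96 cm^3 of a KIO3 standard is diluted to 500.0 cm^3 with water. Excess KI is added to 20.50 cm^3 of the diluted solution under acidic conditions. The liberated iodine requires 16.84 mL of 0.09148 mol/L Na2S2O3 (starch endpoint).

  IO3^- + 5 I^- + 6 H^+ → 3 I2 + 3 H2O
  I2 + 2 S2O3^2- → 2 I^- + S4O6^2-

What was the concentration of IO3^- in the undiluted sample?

0.2509 mol/L

n(S2O3^2-) = 0.01684 × 0.09148 = 1.541 × 10^-3 mol
n(I2) = n(S2O3^2-)/2 = 7.703 × 10^-4 mol
From the 1:3 ratio, n(IO3^-) in the aliquot = 1/3 × 7.703 × 10^-4 = 2.568 × 10^-4 mol
[IO3^-]_dilute = 2.568 × 10^-4 / 0.02050 = 0.01252 mol/L
[IO3^-]_original = 0.01252 × 500.0/24.96 = 0.2509 mol/L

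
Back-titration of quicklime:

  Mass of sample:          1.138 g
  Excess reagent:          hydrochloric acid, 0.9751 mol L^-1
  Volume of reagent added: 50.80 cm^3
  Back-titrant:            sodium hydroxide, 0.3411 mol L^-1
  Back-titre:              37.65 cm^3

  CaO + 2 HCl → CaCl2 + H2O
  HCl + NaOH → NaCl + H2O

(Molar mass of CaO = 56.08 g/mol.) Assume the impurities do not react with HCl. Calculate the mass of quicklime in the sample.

1.029 g

n(HCl) added = 0.05080 × 0.9751 = 0.04954 mol
n(NaOH) used in back-titration = 0.03765 × 0.3411 = 0.01284 mol
n(HCl) left over = 0.01284 mol (1:1 ratio)
n(HCl) consumed by analyte = 0.04954 − 0.01284 = 0.03669 mol
From the 1:2 ratio, n(CaO) = 1/2 × 0.03669 = 0.01835 mol
mass of CaO = 0.01835 × 56.08 = 1.029 g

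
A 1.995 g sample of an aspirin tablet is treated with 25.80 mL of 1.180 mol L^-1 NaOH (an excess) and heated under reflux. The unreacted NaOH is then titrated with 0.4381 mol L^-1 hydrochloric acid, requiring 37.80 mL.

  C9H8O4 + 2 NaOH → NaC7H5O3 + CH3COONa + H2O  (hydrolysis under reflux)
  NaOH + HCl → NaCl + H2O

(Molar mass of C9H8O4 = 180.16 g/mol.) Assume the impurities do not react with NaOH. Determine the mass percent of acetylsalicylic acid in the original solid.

62.69 %

n(NaOH) added = 0.02580 × 1.180 = 0.03044 mol
n(HCl) used in back-titration = 0.03780 × 0.4381 = 0.01656 mol
n(NaOH) left over = 0.01656 mol (1:1 ratio)
n(NaOH) consumed by analyte = 0.03044 − 0.01656 = 0.01388 mol
From the 1:2 ratio, n(C9H8O4) = 1/2 × 0.01388 = 6.942 × 10^-3 mol
mass of C9H8O4 = 6.942 × 10^-3 × 180.16 = 1.251 g
% C9H8O4 = 1.251 / 1.995 × 100 = 62.69 %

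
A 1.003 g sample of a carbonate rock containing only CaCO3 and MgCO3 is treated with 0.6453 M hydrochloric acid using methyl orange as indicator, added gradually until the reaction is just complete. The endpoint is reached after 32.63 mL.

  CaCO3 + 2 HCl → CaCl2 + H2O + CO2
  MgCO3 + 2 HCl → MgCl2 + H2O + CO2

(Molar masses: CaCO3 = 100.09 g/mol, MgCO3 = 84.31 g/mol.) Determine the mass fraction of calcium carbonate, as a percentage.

72.96 %

n(HCl) = 0.03263 × 0.6453 = 0.02106 mol
Let x = n(CaCO3), y = n(MgCO3).
Titrant: 2x + 2y = 0.02106;  mass: 100.09x + 84.31y = 1.003
Solving, x = 7.312 × 10^-3 mol, y = 3.216 × 10^-3 mol
mass of CaCO3 = 7.312 × 10^-3 × 100.09 = 0.7318 g
% CaCO3 = 0.7318 / 1.003 × 100 = 72.96 %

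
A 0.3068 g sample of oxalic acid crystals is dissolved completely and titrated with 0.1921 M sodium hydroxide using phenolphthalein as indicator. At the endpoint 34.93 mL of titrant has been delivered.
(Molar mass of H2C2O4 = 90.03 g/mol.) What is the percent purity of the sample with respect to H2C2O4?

98.45 %

H2C2O4 + 2 NaOH → Na2C2O4 + 2 H2O
n(NaOH) = 0.03493 L × 0.1921 mol/L = 6.710 × 10^-3 mol
From the 1:2 ratio, n(H2C2O4) = 1/2 × 6.710 × 10^-3 = 3.355 × 10^-3 mol
mass of H2C2O4 = 3.355 × 10^-3 × 90.03 g/mol = 0.3021 g
% H2C2O4 = 0.3021 / 0.3068 × 100 = 98.45 %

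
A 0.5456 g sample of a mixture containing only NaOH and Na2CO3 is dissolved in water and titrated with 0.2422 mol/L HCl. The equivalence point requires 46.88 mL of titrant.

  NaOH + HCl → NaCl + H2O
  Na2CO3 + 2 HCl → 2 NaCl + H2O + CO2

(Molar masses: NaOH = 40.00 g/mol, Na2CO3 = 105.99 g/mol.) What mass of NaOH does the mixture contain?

n(HCl) = 0.04688 × 0.2422 = 0.01135 mol
Let x = n(NaOH), y = n(Na2CO3).
Titrant: 1x + 2y = 0.01135;  mass: 40.00x + 105.99y = 0.5456
Solving, x = 4.319 × 10^-3 mol, y = 3.518 × 10^-3 mol
mass of NaOH = 4.319 × 10^-3 × 40.00 = 0.1728 g

0.1728 g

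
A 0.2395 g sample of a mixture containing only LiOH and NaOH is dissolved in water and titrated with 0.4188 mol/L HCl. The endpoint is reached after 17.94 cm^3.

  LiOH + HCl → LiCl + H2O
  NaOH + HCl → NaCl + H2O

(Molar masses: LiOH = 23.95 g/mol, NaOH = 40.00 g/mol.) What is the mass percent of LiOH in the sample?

n(HCl) = 0.01794 × 0.4188 = 7.513 × 10^-3 mol
Let x = n(LiOH), y = n(NaOH).
Titrant: 1x + 1y = 7.513 × 10^-3;  mass: 23.95x + 40.00y = 0.2395
Solving, x = 3.803 × 10^-3 mol, y = 3.711 × 10^-3 mol
mass of LiOH = 3.803 × 10^-3 × 23.95 = 0.09107 g
% LiOH = 0.09107 / 0.2395 × 100 = 38.03 %

38.03 %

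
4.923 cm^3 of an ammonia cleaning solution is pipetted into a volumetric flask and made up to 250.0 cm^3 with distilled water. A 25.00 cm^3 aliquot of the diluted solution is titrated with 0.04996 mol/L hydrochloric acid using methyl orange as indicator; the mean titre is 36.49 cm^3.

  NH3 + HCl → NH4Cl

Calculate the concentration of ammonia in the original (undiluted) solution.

n(HCl) = 0.03649 × 0.04996 = 1.823 × 10^-3 mol
n(NH3) in the aliquot = 1.823 × 10^-3 mol (1:1 ratio)
[NH3]_dilute = 1.823 × 10^-3 / 0.02500 = 0.07292 mol/L
Dilution factor = 250.0 / 4.923 = 50.78
[NH3]_stock = 0.07292 × 50.78 = 3.703 mol/L

3.703 mol/L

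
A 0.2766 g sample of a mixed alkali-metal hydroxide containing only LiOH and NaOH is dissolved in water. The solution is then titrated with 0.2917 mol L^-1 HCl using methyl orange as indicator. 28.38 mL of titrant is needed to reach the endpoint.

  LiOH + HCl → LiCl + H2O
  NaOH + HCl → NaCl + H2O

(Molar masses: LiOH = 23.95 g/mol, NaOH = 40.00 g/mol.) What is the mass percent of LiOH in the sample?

n(HCl) = 0.02838 × 0.2917 = 8.278 × 10^-3 mol
Let x = n(LiOH), y = n(NaOH).
Titrant: 1x + 1y = 8.278 × 10^-3;  mass: 23.95x + 40.00y = 0.2766
Solving, x = 3.398 × 10^-3 mol, y = 4.880 × 10^-3 mol
mass of LiOH = 3.398 × 10^-3 × 23.95 = 0.08138 g
% LiOH = 0.08138 / 0.2766 × 100 = 29.42 %

29.42 %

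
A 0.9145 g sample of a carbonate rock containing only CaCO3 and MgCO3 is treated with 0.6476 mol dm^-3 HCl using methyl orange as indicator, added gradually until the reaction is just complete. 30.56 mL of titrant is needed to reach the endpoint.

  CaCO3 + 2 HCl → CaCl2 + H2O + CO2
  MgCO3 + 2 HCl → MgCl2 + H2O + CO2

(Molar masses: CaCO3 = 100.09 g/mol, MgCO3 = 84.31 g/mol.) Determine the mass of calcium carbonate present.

n(HCl) = 0.03056 × 0.6476 = 0.01979 mol
Let x = n(CaCO3), y = n(MgCO3).
Titrant: 2x + 2y = 0.01979;  mass: 100.09x + 84.31y = 0.9145
Solving, x = 5.084 × 10^-3 mol, y = 4.811 × 10^-3 mol
mass of CaCO3 = 5.084 × 10^-3 × 100.09 = 0.5089 g

0.5089 g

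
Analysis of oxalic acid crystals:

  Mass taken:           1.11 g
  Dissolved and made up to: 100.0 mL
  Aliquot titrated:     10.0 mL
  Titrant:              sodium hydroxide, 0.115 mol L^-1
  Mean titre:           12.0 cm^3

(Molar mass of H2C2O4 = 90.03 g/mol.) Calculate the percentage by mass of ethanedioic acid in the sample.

56.0 %

H2C2O4 + 2 NaOH → Na2C2O4 + 2 H2O
n(NaOH) per titration = 0.0120 × 0.115 = 1.38 × 10^-3 mol
From the 1:2 ratio, n(H2C2O4) in each aliquot = 1/2 × 1.38 × 10^-3 = 6.90 × 10^-4 mol
n(H2C2O4) in the whole flask = 6.90 × 10^-4 × 100.0/10.0 = 6.90 × 10^-3 mol
mass of H2C2O4 = 6.90 × 10^-3 × 90.03 = 0.621 g
% H2C2O4 = 0.621 / 1.11 × 100 = 56.0 %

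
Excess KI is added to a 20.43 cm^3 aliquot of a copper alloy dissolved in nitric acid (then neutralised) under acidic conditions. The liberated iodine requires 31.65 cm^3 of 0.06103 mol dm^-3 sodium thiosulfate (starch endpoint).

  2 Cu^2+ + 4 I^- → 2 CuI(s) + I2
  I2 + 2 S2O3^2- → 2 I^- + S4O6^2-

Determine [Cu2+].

n(S2O3^2-) = 0.03165 × 0.06103 = 1.932 × 10^-3 mol
n(I2) = n(S2O3^2-)/2 = 9.658 × 10^-4 mol
From the 2:1 ratio, n(Cu2+) in the aliquot = 2/1 × 9.658 × 10^-4 = 1.932 × 10^-3 mol
[Cu2+] = 1.932 × 10^-3 / 0.02043 = 0.09455 mol/L

0.09455 mol/L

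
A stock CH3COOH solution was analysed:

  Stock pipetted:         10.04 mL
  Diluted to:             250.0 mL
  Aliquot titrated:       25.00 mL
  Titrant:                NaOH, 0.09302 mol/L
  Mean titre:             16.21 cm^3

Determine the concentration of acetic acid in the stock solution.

CH3COOH + NaOH → CH3COONa + H2O
n(NaOH) = 0.01621 × 0.09302 = 1.508 × 10^-3 mol
n(CH3COOH) in the aliquot = 1.508 × 10^-3 mol (1:1 ratio)
[CH3COOH]_dilute = 1.508 × 10^-3 / 0.02500 = 0.06031 mol/L
Dilution factor = 250.0 / 10.04 = 24.90
[CH3COOH]_stock = 0.06031 × 24.90 = 1.502 mol/L

1.502 mol/L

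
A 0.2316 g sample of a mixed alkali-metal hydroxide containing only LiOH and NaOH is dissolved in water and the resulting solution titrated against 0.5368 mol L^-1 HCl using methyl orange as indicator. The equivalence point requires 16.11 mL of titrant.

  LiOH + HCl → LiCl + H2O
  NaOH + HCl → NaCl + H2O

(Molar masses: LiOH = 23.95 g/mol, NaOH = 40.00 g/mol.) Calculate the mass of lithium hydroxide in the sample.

0.1706 g

n(HCl) = 0.01611 × 0.5368 = 8.648 × 10^-3 mol
Let x = n(LiOH), y = n(NaOH).
Titrant: 1x + 1y = 8.648 × 10^-3;  mass: 23.95x + 40.00y = 0.2316
Solving, x = 7.122 × 10^-3 mol, y = 1.525 × 10^-3 mol
mass of LiOH = 7.122 × 10^-3 × 23.95 = 0.1706 g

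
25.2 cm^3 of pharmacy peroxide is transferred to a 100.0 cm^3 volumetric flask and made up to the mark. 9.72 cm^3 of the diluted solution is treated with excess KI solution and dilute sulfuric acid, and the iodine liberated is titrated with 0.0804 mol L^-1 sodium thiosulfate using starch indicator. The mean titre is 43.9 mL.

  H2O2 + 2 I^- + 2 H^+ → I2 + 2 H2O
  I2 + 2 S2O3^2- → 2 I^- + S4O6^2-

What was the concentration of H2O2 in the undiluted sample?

n(S2O3^2-) = 0.0439 × 0.0804 = 3.53 × 10^-3 mol
n(I2) = n(S2O3^2-)/2 = 1.76 × 10^-3 mol
n(H2O2) in the aliquot = 1.76 × 10^-3 mol (1:1 ratio)
[H2O2]_dilute = 1.76 × 10^-3 / 0.00972 = 0.182 mol/L
[H2O2]_original = 0.182 × 100.0/25.2 = 0.720 mol/L

0.720 mol/L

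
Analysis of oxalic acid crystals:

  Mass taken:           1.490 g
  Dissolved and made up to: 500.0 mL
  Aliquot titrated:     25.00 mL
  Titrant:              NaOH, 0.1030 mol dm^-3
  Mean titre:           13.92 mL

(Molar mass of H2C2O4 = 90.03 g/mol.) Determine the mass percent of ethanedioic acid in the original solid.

H2C2O4 + 2 NaOH → Na2C2O4 + 2 H2O
n(NaOH) per titration = 0.01392 × 0.1030 = 1.434 × 10^-3 mol
From the 1:2 ratio, n(H2C2O4) in each aliquot = 1/2 × 1.434 × 10^-3 = 7.169 × 10^-4 mol
n(H2C2O4) in the whole flask = 7.169 × 10^-4 × 500.0/25.00 = 0.01434 mol
mass of H2C2O4 = 0.01434 × 90.03 = 1.291 g
% H2C2O4 = 1.291 / 1.490 × 100 = 86.63 %

86.63 %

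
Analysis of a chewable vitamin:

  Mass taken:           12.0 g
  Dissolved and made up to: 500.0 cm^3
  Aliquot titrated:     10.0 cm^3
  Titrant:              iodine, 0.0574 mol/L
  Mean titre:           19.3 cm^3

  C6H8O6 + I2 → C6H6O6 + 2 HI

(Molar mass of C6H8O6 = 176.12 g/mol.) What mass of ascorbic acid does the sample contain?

n(I2) per titration = 0.0193 × 0.0574 = 1.11 × 10^-3 mol
n(C6H8O6) in each aliquot = 1.11 × 10^-3 mol (1:1 ratio)
n(C6H8O6) in the whole flask = 1.11 × 10^-3 × 500.0/10.0 = 0.0554 mol
mass of C6H8O6 = 0.0554 × 176.12 = 9.76 g

9.76 g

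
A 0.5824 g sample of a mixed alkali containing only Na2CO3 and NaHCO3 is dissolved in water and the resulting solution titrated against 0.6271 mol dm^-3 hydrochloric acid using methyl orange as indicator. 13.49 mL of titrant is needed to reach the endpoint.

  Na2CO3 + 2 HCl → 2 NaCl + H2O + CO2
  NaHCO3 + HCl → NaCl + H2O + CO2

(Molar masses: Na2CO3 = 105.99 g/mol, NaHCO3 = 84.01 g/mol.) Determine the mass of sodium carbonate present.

0.2192 g

n(HCl) = 0.01349 × 0.6271 = 8.460 × 10^-3 mol
Let x = n(Na2CO3), y = n(NaHCO3).
Titrant: 2x + 1y = 8.460 × 10^-3;  mass: 105.99x + 84.01y = 0.5824
Solving, x = 2.068 × 10^-3 mol, y = 4.323 × 10^-3 mol
mass of Na2CO3 = 2.068 × 10^-3 × 105.99 = 0.2192 g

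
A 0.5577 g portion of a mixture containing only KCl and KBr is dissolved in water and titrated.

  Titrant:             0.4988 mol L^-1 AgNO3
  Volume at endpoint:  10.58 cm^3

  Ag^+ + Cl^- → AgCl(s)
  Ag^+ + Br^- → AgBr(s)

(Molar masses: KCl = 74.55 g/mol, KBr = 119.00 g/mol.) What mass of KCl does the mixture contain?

n(AgNO3) = 0.01058 × 0.4988 = 5.277 × 10^-3 mol
Let x = n(KCl), y = n(KBr).
Titrant: 1x + 1y = 5.277 × 10^-3;  mass: 74.55x + 119.00y = 0.5577
Solving, x = 1.582 × 10^-3 mol, y = 3.696 × 10^-3 mol
mass of KCl = 1.582 × 10^-3 × 74.55 = 0.1179 g

0.1179 g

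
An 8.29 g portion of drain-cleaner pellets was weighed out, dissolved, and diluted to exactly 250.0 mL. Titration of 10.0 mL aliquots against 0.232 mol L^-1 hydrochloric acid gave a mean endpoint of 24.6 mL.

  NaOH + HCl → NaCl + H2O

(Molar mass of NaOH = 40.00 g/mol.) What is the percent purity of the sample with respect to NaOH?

68.8 %

n(HCl) per titration = 0.0246 × 0.232 = 5.71 × 10^-3 mol
n(NaOH) in each aliquot = 5.71 × 10^-3 mol (1:1 ratio)
n(NaOH) in the whole flask = 5.71 × 10^-3 × 250.0/10.0 = 0.143 mol
mass of NaOH = 0.143 × 40.00 = 5.71 g
% NaOH = 5.71 / 8.29 × 100 = 68.8 %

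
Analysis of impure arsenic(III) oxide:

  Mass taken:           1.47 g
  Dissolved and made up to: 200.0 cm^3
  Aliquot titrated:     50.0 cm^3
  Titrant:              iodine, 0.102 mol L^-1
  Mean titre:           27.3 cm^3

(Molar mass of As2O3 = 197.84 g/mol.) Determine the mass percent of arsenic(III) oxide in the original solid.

75.0 %

As2O3 + 2 I2 + 2 H2O → As2O5 + 4 HI
n(I2) per titration = 0.0273 × 0.102 = 2.78 × 10^-3 mol
From the 1:2 ratio, n(As2O3) in each aliquot = 1/2 × 2.78 × 10^-3 = 1.39 × 10^-3 mol
n(As2O3) in the whole flask = 1.39 × 10^-3 × 200.0/50.0 = 5.57 × 10^-3 mol
mass of As2O3 = 5.57 × 10^-3 × 197.84 = 1.10 g
% As2O3 = 1.10 / 1.47 × 100 = 75.0 %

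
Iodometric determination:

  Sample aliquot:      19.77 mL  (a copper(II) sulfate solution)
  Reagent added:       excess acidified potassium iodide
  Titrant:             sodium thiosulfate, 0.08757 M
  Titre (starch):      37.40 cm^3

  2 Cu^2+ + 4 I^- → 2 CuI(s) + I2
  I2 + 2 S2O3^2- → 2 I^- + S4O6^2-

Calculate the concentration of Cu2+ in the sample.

n(S2O3^2-) = 0.03740 × 0.08757 = 3.275 × 10^-3 mol
n(I2) = n(S2O3^2-)/2 = 1.638 × 10^-3 mol
From the 2:1 ratio, n(Cu2+) in the aliquot = 2/1 × 1.638 × 10^-3 = 3.275 × 10^-3 mol
[Cu2+] = 3.275 × 10^-3 / 0.01977 = 0.1657 mol/L

0.1657 M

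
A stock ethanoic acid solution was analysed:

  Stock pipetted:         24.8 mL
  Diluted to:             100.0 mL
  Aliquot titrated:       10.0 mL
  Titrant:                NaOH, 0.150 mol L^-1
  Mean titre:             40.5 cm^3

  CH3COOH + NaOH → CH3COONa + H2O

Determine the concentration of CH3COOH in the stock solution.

n(NaOH) = 0.0405 × 0.150 = 6.08 × 10^-3 mol
n(CH3COOH) in the aliquot = 6.08 × 10^-3 mol (1:1 ratio)
[CH3COOH]_dilute = 6.08 × 10^-3 / 0.0100 = 0.608 mol/L
Dilution factor = 100.0 / 24.8 = 4.032
[CH3COOH]_stock = 0.608 × 4.032 = 2.45 mol/L

2.45 mol/L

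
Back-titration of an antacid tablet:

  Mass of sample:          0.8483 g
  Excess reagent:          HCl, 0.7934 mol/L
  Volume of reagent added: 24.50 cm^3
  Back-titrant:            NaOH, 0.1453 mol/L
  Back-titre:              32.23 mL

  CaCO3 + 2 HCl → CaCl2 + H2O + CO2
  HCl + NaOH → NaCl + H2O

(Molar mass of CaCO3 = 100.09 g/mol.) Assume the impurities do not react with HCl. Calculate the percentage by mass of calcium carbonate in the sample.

n(HCl) added = 0.02450 × 0.7934 = 0.01944 mol
n(NaOH) used in back-titration = 0.03223 × 0.1453 = 4.683 × 10^-3 mol
n(HCl) left over = 4.683 × 10^-3 mol (1:1 ratio)
n(HCl) consumed by analyte = 0.01944 − 4.683 × 10^-3 = 0.01476 mol
From the 1:2 ratio, n(CaCO3) = 1/2 × 0.01476 = 7.378 × 10^-3 mol
mass of CaCO3 = 7.378 × 10^-3 × 100.09 = 0.7384 g
% CaCO3 = 0.7384 / 0.8483 × 100 = 87.05 %

87.05 %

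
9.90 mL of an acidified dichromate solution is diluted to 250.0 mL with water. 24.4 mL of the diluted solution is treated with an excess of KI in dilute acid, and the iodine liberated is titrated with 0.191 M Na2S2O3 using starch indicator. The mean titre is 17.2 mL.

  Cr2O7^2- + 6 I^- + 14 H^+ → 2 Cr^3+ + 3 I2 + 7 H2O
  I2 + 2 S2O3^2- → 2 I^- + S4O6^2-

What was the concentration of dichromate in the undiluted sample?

n(S2O3^2-) = 0.0172 × 0.191 = 3.29 × 10^-3 mol
n(I2) = n(S2O3^2-)/2 = 1.64 × 10^-3 mol
From the 1:3 ratio, n(Cr2O7^2-) in the aliquot = 1/3 × 1.64 × 10^-3 = 5.48 × 10^-4 mol
[Cr2O7^2-]_dilute = 5.48 × 10^-4 / 0.0244 = 0.0224 mol/L
[Cr2O7^2-]_original = 0.0224 × 250.0/9.90 = 0.567 mol/L

0.567 M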